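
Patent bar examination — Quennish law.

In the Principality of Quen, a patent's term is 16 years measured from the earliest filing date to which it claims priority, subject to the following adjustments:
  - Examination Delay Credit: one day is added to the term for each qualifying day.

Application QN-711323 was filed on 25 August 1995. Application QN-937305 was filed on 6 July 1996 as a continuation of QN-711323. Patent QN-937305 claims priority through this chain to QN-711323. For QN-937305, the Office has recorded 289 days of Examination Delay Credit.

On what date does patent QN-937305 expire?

Earliest priority filing: 25 August 1995.
Base term: 25 August 1995 + 16 years → 25 August 2011.
Examination Delay Credit: +289 days → 9 June 2012.

June 9, 2012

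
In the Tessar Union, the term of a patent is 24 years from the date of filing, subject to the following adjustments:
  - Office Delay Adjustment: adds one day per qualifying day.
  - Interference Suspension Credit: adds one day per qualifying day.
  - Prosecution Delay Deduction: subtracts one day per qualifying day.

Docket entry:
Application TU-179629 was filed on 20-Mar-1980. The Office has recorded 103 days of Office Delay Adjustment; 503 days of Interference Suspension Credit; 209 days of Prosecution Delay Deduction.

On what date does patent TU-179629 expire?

Base term: filing date + 24 years → 20 March 2004.
Office Delay Adjustment: +103 days → 1 July 2004.
Interference Suspension Credit: +503 days → 16 November 2005.
Prosecution Delay Deduction: −209 days → 21 April 2005.

April 21, 2005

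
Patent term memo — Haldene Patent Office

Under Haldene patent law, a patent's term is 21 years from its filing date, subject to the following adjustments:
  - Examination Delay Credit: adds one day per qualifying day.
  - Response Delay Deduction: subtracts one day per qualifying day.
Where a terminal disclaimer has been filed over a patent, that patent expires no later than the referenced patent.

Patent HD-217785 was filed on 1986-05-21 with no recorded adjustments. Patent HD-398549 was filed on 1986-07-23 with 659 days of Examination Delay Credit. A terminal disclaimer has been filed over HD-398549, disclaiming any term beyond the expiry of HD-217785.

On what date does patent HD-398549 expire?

Natural term of HD-398549:
  Base: filing + 21 years → 23 July 2007.
  Examination Delay Credit: +659 days → 12 May 2009.
Expiry of referenced patent HD-217785:
  Base: filing + 21 years → 21 May 2007.
Terminal disclaimer: HD-398549 expires on the earlier of 12 May 2009 and 21 May 2007.

2007-05-21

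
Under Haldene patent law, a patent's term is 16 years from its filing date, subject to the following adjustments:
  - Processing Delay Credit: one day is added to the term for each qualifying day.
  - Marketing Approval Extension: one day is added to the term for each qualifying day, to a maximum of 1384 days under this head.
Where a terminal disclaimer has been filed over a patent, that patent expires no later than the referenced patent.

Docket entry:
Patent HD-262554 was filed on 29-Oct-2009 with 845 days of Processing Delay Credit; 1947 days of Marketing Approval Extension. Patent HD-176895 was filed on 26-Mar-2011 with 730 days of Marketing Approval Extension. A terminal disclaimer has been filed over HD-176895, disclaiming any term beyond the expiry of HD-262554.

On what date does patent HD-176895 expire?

March 25, 2029

Natural term of HD-176895:
  Base: filing + 16 years → 26 March 2027.
  Marketing Approval Extension: 730 days (within the 1384-day cap) → +730 days → 25 March 2029.
Expiry of referenced patent HD-262554:
  Base: filing + 16 years → 29 October 2025.
  Processing Delay Credit: +845 days → 21 February 2028.
  Marketing Approval Extension: 1947 days claimed exceeds the 1384-day cap, so +1384 days → 6 December 2031.
Terminal disclaimer: HD-176895 expires on the earlier of 25 March 2029 and 6 December 2031.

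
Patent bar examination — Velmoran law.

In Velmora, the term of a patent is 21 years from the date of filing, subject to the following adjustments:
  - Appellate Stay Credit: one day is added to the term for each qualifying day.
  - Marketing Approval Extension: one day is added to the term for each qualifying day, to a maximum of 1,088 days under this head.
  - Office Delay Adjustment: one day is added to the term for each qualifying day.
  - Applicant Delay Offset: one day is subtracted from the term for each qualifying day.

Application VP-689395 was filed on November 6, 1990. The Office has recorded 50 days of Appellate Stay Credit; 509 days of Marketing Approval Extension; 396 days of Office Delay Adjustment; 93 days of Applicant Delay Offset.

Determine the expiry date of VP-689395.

2014-03-17

Base term: filing date + 21 years → 6 November 2011.
Appellate Stay Credit: +50 days → 26 December 2011.
Marketing Approval Extension: 509 days (within the 1088-day cap) → +509 days → 18 May 2013.
Office Delay Adjustment: +396 days → 18 June 2014.
Applicant Delay Offset: −93 days → 17 March 2014.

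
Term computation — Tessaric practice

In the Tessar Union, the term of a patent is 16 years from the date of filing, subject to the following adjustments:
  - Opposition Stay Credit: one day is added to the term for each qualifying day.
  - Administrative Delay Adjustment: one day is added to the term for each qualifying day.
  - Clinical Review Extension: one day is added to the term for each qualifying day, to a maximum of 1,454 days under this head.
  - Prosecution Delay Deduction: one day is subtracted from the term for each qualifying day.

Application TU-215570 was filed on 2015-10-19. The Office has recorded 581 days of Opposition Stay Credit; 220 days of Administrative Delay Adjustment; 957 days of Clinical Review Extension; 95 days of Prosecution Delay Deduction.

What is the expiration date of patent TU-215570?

2036-05-08

Base term: filing date + 16 years → 19 October 2031.
Opposition Stay Credit: +581 days → 22 May 2033.
Administrative Delay Adjustment: +220 days → 28 December 2033.
Clinical Review Extension: 957 days (within the 1454-day cap) → +957 days → 11 August 2036.
Prosecution Delay Deduction: −95 days → 8 May 2036.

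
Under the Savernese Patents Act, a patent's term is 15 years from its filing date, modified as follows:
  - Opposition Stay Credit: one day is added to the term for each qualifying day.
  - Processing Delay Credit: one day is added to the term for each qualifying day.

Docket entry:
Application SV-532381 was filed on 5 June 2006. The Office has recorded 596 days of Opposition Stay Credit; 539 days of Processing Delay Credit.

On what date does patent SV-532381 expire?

Base term: filing date + 15 years → 5 June 2021.
Opposition Stay Credit: +596 days → 22 January 2023.
Processing Delay Credit: +539 days → 14 July 2024.

July 14, 2024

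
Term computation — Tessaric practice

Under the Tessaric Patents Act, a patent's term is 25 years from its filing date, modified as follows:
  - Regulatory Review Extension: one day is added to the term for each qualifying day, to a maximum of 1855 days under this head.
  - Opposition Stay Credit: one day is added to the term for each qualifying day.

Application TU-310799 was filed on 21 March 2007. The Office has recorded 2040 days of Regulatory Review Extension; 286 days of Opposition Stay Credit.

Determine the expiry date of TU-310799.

Base term: filing date + 25 years → 21 March 2032.
Regulatory Review Extension: 2040 days claimed exceeds the 1855-day cap, so +1855 days → 19 April 2037.
Opposition Stay Credit: +286 days → 30 January 2038.

2038-01-30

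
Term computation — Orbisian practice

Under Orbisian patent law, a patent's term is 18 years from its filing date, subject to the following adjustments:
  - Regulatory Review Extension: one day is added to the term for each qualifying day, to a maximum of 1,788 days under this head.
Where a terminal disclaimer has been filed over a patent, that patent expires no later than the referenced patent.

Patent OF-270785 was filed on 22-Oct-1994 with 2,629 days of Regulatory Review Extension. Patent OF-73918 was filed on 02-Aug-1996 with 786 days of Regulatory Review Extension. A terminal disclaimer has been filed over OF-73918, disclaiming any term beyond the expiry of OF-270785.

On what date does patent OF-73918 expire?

2016-09-26

Natural term of OF-73918:
  Base: filing + 18 years → 2 August 2014.
  Regulatory Review Extension: 786 days (within the 1788-day cap) → +786 days → 26 September 2016.
Expiry of referenced patent OF-270785:
  Base: filing + 18 years → 22 October 2012.
  Regulatory Review Extension: 2629 days claimed exceeds the 1788-day cap, so +1788 days → 14 September 2017.
Terminal disclaimer: OF-73918 expires on the earlier of 26 September 2016 and 14 September 2017.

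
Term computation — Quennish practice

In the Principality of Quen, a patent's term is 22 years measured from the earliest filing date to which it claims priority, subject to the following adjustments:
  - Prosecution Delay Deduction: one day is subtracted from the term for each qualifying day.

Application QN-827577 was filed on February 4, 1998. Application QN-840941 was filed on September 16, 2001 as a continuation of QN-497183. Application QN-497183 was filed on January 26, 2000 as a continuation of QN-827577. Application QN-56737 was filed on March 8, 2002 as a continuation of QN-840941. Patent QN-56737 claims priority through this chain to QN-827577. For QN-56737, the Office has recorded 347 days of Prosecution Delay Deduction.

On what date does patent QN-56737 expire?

Earliest priority filing: 4 February 1998.
Base term: 4 February 1998 + 22 years → 4 February 2020.
Prosecution Delay Deduction: −347 days → 22 February 2019.

2019-02-22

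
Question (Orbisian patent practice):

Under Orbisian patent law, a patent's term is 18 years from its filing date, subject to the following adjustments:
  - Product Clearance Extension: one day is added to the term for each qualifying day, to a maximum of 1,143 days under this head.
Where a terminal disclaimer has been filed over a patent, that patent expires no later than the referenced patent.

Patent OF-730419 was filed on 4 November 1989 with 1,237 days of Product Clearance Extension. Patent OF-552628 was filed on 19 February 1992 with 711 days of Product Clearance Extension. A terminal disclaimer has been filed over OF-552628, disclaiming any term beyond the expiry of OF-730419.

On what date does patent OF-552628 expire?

Natural term of OF-552628:
  Base: filing + 18 years → 19 February 2010.
  Product Clearance Extension: 711 days (within the 1143-day cap) → +711 days → 31 January 2012.
Expiry of referenced patent OF-730419:
  Base: filing + 18 years → 4 November 2007.
  Product Clearance Extension: 1237 days claimed exceeds the 1143-day cap, so +1143 days → 21 December 2010.
Terminal disclaimer: OF-552628 expires on the earlier of 31 January 2012 and 21 December 2010.

December 21, 2010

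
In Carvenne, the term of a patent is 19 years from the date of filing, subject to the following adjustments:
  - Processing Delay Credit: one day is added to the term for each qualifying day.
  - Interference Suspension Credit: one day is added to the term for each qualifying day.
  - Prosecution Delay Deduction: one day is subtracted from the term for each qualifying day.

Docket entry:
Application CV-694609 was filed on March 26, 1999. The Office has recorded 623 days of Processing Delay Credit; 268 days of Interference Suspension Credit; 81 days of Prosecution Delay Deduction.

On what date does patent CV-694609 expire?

2020-06-13

Base term: filing date + 19 years → 26 March 2018.
Processing Delay Credit: +623 days → 9 December 2019.
Interference Suspension Credit: +268 days → 2 September 2020.
Prosecution Delay Deduction: −81 days → 13 June 2020.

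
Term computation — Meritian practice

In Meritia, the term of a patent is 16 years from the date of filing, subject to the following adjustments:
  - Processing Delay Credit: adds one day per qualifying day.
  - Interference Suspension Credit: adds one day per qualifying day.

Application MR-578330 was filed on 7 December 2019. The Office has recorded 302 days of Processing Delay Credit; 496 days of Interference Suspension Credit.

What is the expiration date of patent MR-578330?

Base term: filing date + 16 years → 7 December 2035.
Processing Delay Credit: +302 days → 4 October 2036.
Interference Suspension Credit: +496 days → 12 February 2038.

2038-02-12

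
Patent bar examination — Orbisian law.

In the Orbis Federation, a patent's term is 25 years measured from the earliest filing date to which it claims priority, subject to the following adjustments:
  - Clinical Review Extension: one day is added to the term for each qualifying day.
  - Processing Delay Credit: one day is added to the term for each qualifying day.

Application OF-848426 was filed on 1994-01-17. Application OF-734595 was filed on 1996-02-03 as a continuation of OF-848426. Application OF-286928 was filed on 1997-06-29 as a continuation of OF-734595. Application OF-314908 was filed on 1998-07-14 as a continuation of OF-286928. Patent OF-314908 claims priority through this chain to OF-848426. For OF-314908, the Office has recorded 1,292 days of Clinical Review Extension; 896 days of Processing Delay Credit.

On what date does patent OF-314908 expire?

Earliest priority filing: 17 January 1994.
Base term: 17 January 1994 + 25 years → 17 January 2019.
Clinical Review Extension: +1292 days → 1 August 2022.
Processing Delay Credit: +896 days → 13 January 2025.

January 13, 2025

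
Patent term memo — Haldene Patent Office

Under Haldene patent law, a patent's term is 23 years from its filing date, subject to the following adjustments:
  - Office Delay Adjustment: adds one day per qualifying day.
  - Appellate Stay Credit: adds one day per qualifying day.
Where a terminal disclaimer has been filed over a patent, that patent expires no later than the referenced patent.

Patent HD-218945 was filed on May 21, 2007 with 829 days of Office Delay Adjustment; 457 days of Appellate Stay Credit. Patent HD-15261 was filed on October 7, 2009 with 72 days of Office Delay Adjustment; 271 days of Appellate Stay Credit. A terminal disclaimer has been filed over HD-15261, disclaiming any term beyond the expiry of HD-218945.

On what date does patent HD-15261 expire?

2033-09-15

Natural term of HD-15261:
  Base: filing + 23 years → 7 October 2032.
  Office Delay Adjustment: +72 days → 18 December 2032.
  Appellate Stay Credit: +271 days → 15 September 2033.
Expiry of referenced patent HD-218945:
  Base: filing + 23 years → 21 May 2030.
  Office Delay Adjustment: +829 days → 27 August 2032.
  Appellate Stay Credit: +457 days → 27 November 2033.
Terminal disclaimer: HD-15261 expires on the earlier of 15 September 2033 and 27 November 2033.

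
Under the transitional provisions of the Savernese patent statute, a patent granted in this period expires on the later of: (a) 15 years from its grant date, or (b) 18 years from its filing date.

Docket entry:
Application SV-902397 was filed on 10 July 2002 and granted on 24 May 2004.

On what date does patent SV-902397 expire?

(a) grant + 15 years → 24 May 2019.
(b) filing + 18 years → 10 July 2020.
Later of the two: 10 July 2020.

July 10, 2020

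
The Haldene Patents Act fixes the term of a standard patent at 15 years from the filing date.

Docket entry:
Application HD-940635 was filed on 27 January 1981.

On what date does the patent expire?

January 27, 1996

Filing date + 15 years → 27 January 1996.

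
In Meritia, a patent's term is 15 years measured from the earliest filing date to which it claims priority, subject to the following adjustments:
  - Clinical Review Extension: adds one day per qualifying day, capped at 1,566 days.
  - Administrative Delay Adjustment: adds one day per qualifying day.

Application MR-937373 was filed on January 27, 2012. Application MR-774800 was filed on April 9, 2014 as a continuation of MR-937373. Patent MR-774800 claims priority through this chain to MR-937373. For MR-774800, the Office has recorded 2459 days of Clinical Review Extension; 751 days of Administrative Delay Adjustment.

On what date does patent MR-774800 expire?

Earliest priority filing: 27 January 2012.
Base term: 27 January 2012 + 15 years → 27 January 2027.
Clinical Review Extension: 2459 days claimed exceeds the 1566-day cap, so +1566 days → 12 May 2031.
Administrative Delay Adjustment: +751 days → 1 June 2033.

June 1, 2033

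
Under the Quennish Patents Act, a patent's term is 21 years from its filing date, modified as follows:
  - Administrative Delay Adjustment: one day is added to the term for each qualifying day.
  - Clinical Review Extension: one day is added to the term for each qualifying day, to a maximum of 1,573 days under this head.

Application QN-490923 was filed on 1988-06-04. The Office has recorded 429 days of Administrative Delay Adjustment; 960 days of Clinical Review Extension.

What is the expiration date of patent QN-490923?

March 24, 2013

Base term: filing date + 21 years → 4 June 2009.
Administrative Delay Adjustment: +429 days → 7 August 2010.
Clinical Review Extension: 960 days (within the 1573-day cap) → +960 days → 24 March 2013.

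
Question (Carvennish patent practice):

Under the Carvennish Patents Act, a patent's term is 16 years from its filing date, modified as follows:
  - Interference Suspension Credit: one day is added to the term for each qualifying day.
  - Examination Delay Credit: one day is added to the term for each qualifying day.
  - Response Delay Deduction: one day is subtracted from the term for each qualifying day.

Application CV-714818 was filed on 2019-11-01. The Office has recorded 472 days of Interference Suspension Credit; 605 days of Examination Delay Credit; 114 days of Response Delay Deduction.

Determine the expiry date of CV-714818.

June 21, 2038

Base term: filing date + 16 years → 1 November 2035.
Interference Suspension Credit: +472 days → 15 February 2037.
Examination Delay Credit: +605 days → 13 October 2038.
Response Delay Deduction: −114 days → 21 June 2038.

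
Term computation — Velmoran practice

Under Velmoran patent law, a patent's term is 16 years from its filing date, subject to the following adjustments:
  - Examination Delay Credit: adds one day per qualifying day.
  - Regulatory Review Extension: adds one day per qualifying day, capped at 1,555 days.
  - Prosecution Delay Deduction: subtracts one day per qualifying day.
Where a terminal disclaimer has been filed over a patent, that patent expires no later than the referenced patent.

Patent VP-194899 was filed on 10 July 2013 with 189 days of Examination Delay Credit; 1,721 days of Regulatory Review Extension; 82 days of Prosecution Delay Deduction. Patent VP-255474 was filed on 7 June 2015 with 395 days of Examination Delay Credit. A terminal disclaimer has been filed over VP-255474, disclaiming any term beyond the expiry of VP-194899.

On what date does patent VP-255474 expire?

July 6, 2032

Natural term of VP-255474:
  Base: filing + 16 years → 7 June 2031.
  Examination Delay Credit: +395 days → 6 July 2032.
Expiry of referenced patent VP-194899:
  Base: filing + 16 years → 10 July 2029.
  Examination Delay Credit: +189 days → 15 January 2030.
  Regulatory Review Extension: 1721 days claimed exceeds the 1555-day cap, so +1555 days → 19 April 2034.
  Prosecution Delay Deduction: −82 days → 27 January 2034.
Terminal disclaimer: VP-255474 expires on the earlier of 6 July 2032 and 27 January 2034.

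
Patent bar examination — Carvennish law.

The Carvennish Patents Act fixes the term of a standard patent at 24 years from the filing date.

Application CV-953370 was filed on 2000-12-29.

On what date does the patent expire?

December 29, 2024

Filing date + 24 years → 29 December 2024.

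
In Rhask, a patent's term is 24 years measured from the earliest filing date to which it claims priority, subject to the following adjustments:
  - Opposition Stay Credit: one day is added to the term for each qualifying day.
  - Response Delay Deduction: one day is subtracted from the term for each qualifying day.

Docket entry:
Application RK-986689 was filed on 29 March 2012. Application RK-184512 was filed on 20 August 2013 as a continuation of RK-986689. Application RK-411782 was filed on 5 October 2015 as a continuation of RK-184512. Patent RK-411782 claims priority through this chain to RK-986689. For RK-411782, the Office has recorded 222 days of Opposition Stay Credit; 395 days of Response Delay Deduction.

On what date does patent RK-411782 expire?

Earliest priority filing: 29 March 2012.
Base term: 29 March 2012 + 24 years → 29 March 2036.
Opposition Stay Credit: +222 days → 6 November 2036.
Response Delay Deduction: −395 days → 8 October 2035.

October 8, 2035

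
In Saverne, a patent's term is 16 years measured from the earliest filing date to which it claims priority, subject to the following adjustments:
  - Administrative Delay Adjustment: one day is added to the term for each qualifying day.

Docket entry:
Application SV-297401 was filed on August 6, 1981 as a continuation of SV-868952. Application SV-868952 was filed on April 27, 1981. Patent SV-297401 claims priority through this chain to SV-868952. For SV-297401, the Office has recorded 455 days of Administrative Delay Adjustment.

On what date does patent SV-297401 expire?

Earliest priority filing: 27 April 1981.
Base term: 27 April 1981 + 16 years → 27 April 1997.
Administrative Delay Adjustment: +455 days → 26 July 1998.

1998-07-26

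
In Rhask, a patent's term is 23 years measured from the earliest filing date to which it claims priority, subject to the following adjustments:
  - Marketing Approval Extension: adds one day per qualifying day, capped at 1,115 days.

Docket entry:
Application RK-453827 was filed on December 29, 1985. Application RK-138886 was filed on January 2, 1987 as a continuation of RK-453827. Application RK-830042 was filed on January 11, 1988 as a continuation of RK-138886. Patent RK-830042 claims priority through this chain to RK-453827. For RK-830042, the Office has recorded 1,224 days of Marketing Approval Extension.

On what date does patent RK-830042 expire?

2012-01-18

Earliest priority filing: 29 December 1985.
Base term: 29 December 1985 + 23 years → 29 December 2008.
Marketing Approval Extension: 1224 days claimed exceeds the 1115-day cap, so +1115 days → 18 January 2012.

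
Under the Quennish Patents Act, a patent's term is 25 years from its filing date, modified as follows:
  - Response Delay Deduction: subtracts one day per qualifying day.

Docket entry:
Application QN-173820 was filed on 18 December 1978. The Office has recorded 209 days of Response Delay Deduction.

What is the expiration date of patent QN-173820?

2003-05-23

Base term: filing date + 25 years → 18 December 2003.
Response Delay Deduction: −209 days → 23 May 2003.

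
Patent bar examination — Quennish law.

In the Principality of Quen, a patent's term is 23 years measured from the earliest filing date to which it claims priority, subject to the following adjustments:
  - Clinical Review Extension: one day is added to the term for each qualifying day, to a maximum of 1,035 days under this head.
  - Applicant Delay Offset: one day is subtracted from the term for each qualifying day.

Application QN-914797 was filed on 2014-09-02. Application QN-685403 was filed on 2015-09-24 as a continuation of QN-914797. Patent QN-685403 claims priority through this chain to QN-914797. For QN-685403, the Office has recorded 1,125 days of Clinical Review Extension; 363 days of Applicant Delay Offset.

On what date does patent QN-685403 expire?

Earliest priority filing: 2 September 2014.
Base term: 2 September 2014 + 23 years → 2 September 2037.
Clinical Review Extension: 1125 days claimed exceeds the 1035-day cap, so +1035 days → 3 July 2040.
Applicant Delay Offset: −363 days → 6 July 2039.

July 6, 2039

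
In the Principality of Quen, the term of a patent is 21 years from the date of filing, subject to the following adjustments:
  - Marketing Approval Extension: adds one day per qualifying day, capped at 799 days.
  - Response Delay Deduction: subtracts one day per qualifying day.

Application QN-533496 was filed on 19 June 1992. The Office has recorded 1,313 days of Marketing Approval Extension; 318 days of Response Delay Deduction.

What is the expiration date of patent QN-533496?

2014-10-13

Base term: filing date + 21 years → 19 June 2013.
Marketing Approval Extension: 1313 days claimed exceeds the 799-day cap, so +799 days → 27 August 2015.
Response Delay Deduction: −318 days → 13 October 2014.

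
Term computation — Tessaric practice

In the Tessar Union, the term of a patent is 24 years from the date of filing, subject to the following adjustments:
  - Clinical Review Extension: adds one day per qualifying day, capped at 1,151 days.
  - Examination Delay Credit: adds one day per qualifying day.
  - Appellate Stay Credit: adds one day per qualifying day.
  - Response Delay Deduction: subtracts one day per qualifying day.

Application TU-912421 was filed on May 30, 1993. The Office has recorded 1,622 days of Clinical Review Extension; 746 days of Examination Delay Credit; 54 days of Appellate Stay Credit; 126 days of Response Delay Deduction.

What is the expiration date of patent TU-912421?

May 29, 2022

Base term: filing date + 24 years → 30 May 2017.
Clinical Review Extension: 1622 days claimed exceeds the 1151-day cap, so +1151 days → 24 July 2020.
Examination Delay Credit: +746 days → 9 August 2022.
Appellate Stay Credit: +54 days → 2 October 2022.
Response Delay Deduction: −126 days → 29 May 2022.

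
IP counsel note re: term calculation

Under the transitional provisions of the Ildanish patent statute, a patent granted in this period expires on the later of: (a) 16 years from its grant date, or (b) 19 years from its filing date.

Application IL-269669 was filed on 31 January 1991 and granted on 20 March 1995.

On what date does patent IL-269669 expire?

2011-03-20

(a) grant + 16 years → 20 March 2011.
(b) filing + 19 years → 31 January 2010.
Later of the two: 20 March 2011.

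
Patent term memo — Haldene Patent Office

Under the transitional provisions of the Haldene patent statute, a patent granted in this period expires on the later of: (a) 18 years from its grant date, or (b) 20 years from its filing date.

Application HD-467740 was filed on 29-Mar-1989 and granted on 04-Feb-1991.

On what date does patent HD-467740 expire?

(a) grant + 18 years → 4 February 2009.
(b) filing + 20 years → 29 March 2009.
Later of the two: 29 March 2009.

March 29, 2009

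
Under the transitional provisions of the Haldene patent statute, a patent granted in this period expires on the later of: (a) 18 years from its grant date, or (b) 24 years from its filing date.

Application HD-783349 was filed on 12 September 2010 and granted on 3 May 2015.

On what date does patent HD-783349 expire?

September 12, 2034

(a) grant + 18 years → 3 May 2033.
(b) filing + 24 years → 12 September 2034.
Later of the two: 12 September 2034.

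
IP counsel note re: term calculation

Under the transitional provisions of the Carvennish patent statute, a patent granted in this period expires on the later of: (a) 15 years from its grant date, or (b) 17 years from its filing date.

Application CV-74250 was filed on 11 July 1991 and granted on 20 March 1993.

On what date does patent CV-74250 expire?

(a) grant + 15 years → 20 March 2008.
(b) filing + 17 years → 11 July 2008.
Later of the two: 11 July 2008.

2008-07-11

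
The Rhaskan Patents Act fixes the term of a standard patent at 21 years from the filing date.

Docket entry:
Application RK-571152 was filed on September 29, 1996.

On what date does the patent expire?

2017-09-29

Filing date + 21 years → 29 September 2017.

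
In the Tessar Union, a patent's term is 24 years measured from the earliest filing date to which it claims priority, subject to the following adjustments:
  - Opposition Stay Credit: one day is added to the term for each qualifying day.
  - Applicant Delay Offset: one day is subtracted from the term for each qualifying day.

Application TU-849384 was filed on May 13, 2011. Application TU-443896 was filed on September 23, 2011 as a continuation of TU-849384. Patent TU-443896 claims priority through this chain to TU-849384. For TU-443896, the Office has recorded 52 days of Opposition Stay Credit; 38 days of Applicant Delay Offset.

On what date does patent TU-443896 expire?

2035-05-27

Earliest priority filing: 13 May 2011.
Base term: 13 May 2011 + 24 years → 13 May 2035.
Opposition Stay Credit: +52 days → 4 July 2035.
Applicant Delay Offset: −38 days → 27 May 2035.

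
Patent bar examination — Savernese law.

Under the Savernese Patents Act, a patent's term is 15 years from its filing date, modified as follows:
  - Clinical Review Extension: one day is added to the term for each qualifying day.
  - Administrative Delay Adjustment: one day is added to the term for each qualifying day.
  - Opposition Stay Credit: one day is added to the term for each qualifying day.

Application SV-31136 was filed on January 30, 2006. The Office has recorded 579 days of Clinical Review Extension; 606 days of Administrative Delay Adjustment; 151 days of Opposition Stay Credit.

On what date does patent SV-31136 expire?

Base term: filing date + 15 years → 30 January 2021.
Clinical Review Extension: +579 days → 1 September 2022.
Administrative Delay Adjustment: +606 days → 29 April 2024.
Opposition Stay Credit: +151 days → 27 September 2024.

September 27, 2024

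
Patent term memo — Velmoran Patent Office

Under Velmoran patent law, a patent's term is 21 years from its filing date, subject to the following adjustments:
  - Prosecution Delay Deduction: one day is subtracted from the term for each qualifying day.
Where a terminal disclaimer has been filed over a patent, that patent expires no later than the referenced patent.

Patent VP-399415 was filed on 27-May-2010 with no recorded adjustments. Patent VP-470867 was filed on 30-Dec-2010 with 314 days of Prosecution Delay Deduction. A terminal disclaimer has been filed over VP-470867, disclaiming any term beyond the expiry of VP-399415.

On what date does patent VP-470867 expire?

Natural term of VP-470867:
  Base: filing + 21 years → 30 December 2031.
  Prosecution Delay Deduction: −314 days → 19 February 2031.
Expiry of referenced patent VP-399415:
  Base: filing + 21 years → 27 May 2031.
Terminal disclaimer: VP-470867 expires on the earlier of 19 February 2031 and 27 May 2031.

2031-02-19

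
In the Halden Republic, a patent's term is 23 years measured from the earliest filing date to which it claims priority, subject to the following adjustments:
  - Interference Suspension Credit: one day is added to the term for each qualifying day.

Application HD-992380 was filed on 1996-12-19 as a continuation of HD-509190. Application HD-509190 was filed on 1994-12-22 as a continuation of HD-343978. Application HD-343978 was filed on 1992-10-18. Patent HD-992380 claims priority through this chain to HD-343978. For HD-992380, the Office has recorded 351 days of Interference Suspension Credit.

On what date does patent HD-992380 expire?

October 3, 2016

Earliest priority filing: 18 October 1992.
Base term: 18 October 1992 + 23 years → 18 October 2015.
Interference Suspension Credit: +351 days → 3 October 2016.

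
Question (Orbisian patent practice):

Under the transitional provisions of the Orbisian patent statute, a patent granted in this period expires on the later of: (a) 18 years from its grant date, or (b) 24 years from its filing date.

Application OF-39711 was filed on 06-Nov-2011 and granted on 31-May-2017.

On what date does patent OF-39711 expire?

(a) grant + 18 years → 31 May 2035.
(b) filing + 24 years → 6 November 2035.
Later of the two: 6 November 2035.

2035-11-06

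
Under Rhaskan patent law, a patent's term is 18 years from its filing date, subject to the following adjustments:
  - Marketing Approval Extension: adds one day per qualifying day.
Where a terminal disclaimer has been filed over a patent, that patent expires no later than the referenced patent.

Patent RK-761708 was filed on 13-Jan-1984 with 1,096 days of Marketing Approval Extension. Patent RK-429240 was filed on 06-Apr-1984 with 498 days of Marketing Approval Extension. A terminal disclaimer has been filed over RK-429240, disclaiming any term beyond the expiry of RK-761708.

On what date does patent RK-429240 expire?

2003-08-17

Natural term of RK-429240:
  Base: filing + 18 years → 6 April 2002.
  Marketing Approval Extension: +498 days → 17 August 2003.
Expiry of referenced patent RK-761708:
  Base: filing + 18 years → 13 January 2002.
  Marketing Approval Extension: +1096 days → 13 January 2005.
Terminal disclaimer: RK-429240 expires on the earlier of 17 August 2003 and 13 January 2005.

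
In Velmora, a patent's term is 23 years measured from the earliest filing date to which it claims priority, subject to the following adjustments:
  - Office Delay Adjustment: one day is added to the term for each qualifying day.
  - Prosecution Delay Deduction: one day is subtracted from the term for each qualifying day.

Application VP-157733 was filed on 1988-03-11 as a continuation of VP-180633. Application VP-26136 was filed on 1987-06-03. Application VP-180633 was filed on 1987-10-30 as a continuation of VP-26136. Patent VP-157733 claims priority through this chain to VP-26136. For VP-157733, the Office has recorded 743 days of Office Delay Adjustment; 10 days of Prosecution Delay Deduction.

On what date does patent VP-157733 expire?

2012-06-05

Earliest priority filing: 3 June 1987.
Base term: 3 June 1987 + 23 years → 3 June 2010.
Office Delay Adjustment: +743 days → 15 June 2012.
Prosecution Delay Deduction: −10 days → 5 June 2012.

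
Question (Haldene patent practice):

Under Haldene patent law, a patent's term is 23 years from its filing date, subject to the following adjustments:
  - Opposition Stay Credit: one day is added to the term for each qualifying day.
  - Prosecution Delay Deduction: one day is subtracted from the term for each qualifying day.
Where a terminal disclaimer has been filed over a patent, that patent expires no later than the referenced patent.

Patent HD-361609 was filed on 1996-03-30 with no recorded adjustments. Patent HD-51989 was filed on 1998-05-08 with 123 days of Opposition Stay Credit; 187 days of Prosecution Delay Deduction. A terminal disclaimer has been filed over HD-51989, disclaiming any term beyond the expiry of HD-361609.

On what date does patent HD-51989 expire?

March 30, 2019

Natural term of HD-51989:
  Base: filing + 23 years → 8 May 2021.
  Opposition Stay Credit: +123 days → 8 September 2021.
  Prosecution Delay Deduction: −187 days → 5 March 2021.
Expiry of referenced patent HD-361609:
  Base: filing + 23 years → 30 March 2019.
Terminal disclaimer: HD-51989 expires on the earlier of 5 March 2021 and 30 March 2019.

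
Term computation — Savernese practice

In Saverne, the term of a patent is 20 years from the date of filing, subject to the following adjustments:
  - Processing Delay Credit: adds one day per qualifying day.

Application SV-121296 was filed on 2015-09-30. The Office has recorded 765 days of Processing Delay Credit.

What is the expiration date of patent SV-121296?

Base term: filing date + 20 years → 30 September 2035.
Processing Delay Credit: +765 days → 3 November 2037.

November 3, 2037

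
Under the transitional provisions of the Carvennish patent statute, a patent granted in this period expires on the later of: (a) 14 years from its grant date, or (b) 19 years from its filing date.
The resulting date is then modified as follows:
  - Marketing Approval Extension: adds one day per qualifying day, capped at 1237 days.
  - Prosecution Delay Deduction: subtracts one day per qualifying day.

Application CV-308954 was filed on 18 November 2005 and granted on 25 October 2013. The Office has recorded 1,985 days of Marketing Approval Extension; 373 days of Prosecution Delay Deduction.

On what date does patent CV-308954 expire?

(a) grant + 14 years → 25 October 2027.
(b) filing + 19 years → 18 November 2024.
Later of the two: 25 October 2027.
Marketing Approval Extension: 1985 days claimed exceeds the 1237-day cap, so +1237 days → 15 March 2031.
Prosecution Delay Deduction: −373 days → 7 March 2030.

March 7, 2030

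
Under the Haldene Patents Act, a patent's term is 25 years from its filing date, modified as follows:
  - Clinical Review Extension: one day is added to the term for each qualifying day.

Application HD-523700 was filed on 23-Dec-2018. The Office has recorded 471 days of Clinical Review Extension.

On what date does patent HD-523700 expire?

2045-04-07

Base term: filing date + 25 years → 23 December 2043.
Clinical Review Extension: +471 days → 7 April 2045.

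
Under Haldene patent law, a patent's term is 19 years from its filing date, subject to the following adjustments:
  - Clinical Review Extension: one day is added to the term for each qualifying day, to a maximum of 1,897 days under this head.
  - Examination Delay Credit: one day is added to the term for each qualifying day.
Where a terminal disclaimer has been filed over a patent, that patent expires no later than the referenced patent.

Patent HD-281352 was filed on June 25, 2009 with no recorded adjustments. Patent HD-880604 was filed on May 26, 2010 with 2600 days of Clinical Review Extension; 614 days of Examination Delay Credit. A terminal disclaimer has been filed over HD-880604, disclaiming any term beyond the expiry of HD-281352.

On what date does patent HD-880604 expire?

June 25, 2028

Natural term of HD-880604:
  Base: filing + 19 years → 26 May 2029.
  Clinical Review Extension: 2600 days claimed exceeds the 1897-day cap, so +1897 days → 5 August 2034.
  Examination Delay Credit: +614 days → 10 April 2036.
Expiry of referenced patent HD-281352:
  Base: filing + 19 years → 25 June 2028.
Terminal disclaimer: HD-880604 expires on the earlier of 10 April 2036 and 25 June 2028.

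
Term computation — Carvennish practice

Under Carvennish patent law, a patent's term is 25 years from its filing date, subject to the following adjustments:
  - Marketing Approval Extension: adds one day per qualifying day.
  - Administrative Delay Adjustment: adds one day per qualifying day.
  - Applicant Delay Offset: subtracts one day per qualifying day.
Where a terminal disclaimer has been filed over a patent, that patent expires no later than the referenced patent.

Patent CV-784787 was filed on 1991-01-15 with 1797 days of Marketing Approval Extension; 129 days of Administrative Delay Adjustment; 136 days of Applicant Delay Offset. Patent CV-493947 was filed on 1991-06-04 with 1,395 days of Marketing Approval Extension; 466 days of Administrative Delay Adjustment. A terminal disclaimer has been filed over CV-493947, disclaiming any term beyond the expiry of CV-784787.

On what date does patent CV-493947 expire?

2020-12-09

Natural term of CV-493947:
  Base: filing + 25 years → 4 June 2016.
  Marketing Approval Extension: +1395 days → 30 March 2020.
  Administrative Delay Adjustment: +466 days → 9 July 2021.
Expiry of referenced patent CV-784787:
  Base: filing + 25 years → 15 January 2016.
  Marketing Approval Extension: +1797 days → 16 December 2020.
  Administrative Delay Adjustment: +129 days → 24 April 2021.
  Applicant Delay Offset: −136 days → 9 December 2020.
Terminal disclaimer: CV-493947 expires on the earlier of 9 July 2021 and 9 December 2020.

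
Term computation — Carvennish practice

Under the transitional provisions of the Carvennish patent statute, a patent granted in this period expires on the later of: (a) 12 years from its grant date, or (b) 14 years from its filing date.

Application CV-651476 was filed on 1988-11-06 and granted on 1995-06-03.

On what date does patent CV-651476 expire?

2007-06-03

(a) grant + 12 years → 3 June 2007.
(b) filing + 14 years → 6 November 2002.
Later of the two: 3 June 2007.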